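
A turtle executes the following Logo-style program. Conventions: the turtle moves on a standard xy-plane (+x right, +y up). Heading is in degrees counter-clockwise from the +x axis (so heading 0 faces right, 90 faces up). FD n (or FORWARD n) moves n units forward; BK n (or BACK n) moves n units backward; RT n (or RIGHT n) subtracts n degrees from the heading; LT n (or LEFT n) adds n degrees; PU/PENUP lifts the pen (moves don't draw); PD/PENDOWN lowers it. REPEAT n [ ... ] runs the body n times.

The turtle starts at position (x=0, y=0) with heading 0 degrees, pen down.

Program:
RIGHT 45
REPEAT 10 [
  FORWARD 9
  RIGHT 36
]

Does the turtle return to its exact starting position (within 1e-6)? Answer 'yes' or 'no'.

Executing turtle program step by step:
Start: pos=(0,0), heading=0, pen down
RT 45: heading 0 -> 315
REPEAT 10 [
  -- iteration 1/10 --
  FD 9: (0,0) -> (6.364,-6.364) [heading=315, draw]
  RT 36: heading 315 -> 279
  -- iteration 2/10 --
  FD 9: (6.364,-6.364) -> (7.772,-15.253) [heading=279, draw]
  RT 36: heading 279 -> 243
  -- iteration 3/10 --
  FD 9: (7.772,-15.253) -> (3.686,-23.272) [heading=243, draw]
  RT 36: heading 243 -> 207
  -- iteration 4/10 --
  FD 9: (3.686,-23.272) -> (-4.333,-27.358) [heading=207, draw]
  RT 36: heading 207 -> 171
  -- iteration 5/10 --
  FD 9: (-4.333,-27.358) -> (-13.222,-25.95) [heading=171, draw]
  RT 36: heading 171 -> 135
  -- iteration 6/10 --
  FD 9: (-13.222,-25.95) -> (-19.586,-19.586) [heading=135, draw]
  RT 36: heading 135 -> 99
  -- iteration 7/10 --
  FD 9: (-19.586,-19.586) -> (-20.994,-10.697) [heading=99, draw]
  RT 36: heading 99 -> 63
  -- iteration 8/10 --
  FD 9: (-20.994,-10.697) -> (-16.908,-2.678) [heading=63, draw]
  RT 36: heading 63 -> 27
  -- iteration 9/10 --
  FD 9: (-16.908,-2.678) -> (-8.889,1.408) [heading=27, draw]
  RT 36: heading 27 -> 351
  -- iteration 10/10 --
  FD 9: (-8.889,1.408) -> (0,0) [heading=351, draw]
  RT 36: heading 351 -> 315
]
Final: pos=(0,0), heading=315, 10 segment(s) drawn

Start position: (0, 0)
Final position: (0, 0)
Distance = 0; < 1e-6 -> CLOSED

Answer: yes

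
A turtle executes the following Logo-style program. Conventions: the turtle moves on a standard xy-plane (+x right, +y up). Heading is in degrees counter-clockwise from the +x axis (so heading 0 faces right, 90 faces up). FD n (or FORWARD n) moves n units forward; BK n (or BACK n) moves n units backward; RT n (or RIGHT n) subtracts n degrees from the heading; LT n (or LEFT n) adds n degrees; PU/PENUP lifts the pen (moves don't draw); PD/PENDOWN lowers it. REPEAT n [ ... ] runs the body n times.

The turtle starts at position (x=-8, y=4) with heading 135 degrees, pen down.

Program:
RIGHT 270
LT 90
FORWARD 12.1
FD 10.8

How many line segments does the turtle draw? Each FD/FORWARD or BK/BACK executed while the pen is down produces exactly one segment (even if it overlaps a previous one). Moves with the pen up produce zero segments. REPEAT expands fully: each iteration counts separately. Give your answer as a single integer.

Executing turtle program step by step:
Start: pos=(-8,4), heading=135, pen down
RT 270: heading 135 -> 225
LT 90: heading 225 -> 315
FD 12.1: (-8,4) -> (0.556,-4.556) [heading=315, draw]
FD 10.8: (0.556,-4.556) -> (8.193,-12.193) [heading=315, draw]
Final: pos=(8.193,-12.193), heading=315, 2 segment(s) drawn
Segments drawn: 2

Answer: 2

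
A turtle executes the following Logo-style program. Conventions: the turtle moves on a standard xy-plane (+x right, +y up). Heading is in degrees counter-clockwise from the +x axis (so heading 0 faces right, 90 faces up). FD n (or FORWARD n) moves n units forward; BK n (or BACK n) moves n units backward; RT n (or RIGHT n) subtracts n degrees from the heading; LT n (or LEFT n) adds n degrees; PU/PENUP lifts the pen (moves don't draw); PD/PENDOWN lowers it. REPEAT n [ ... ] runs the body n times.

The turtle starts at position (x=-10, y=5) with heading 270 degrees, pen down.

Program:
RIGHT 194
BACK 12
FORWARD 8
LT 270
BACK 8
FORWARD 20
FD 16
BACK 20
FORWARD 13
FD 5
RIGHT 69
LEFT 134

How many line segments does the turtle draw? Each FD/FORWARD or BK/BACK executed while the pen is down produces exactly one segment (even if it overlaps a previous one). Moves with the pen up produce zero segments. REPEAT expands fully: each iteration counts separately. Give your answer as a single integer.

Answer: 8

Derivation:
Executing turtle program step by step:
Start: pos=(-10,5), heading=270, pen down
RT 194: heading 270 -> 76
BK 12: (-10,5) -> (-12.903,-6.644) [heading=76, draw]
FD 8: (-12.903,-6.644) -> (-10.968,1.119) [heading=76, draw]
LT 270: heading 76 -> 346
BK 8: (-10.968,1.119) -> (-18.73,3.054) [heading=346, draw]
FD 20: (-18.73,3.054) -> (0.676,-1.784) [heading=346, draw]
FD 16: (0.676,-1.784) -> (16.201,-5.655) [heading=346, draw]
BK 20: (16.201,-5.655) -> (-3.205,-0.817) [heading=346, draw]
FD 13: (-3.205,-0.817) -> (9.409,-3.962) [heading=346, draw]
FD 5: (9.409,-3.962) -> (14.26,-5.171) [heading=346, draw]
RT 69: heading 346 -> 277
LT 134: heading 277 -> 51
Final: pos=(14.26,-5.171), heading=51, 8 segment(s) drawn
Segments drawn: 8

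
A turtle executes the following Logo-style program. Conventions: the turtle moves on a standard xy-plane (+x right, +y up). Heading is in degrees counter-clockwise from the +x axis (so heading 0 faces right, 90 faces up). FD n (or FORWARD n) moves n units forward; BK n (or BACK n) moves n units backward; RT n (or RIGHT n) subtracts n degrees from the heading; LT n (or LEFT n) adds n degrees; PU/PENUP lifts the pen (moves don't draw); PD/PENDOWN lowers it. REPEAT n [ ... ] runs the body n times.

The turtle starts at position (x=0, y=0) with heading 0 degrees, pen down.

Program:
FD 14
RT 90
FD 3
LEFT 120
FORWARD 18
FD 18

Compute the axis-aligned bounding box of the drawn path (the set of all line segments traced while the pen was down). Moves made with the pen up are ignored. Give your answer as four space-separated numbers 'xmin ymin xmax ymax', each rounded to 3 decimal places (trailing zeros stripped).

Executing turtle program step by step:
Start: pos=(0,0), heading=0, pen down
FD 14: (0,0) -> (14,0) [heading=0, draw]
RT 90: heading 0 -> 270
FD 3: (14,0) -> (14,-3) [heading=270, draw]
LT 120: heading 270 -> 30
FD 18: (14,-3) -> (29.588,6) [heading=30, draw]
FD 18: (29.588,6) -> (45.177,15) [heading=30, draw]
Final: pos=(45.177,15), heading=30, 4 segment(s) drawn

Segment endpoints: x in {0, 14, 29.588, 45.177}, y in {-3, 0, 6, 15}
xmin=0, ymin=-3, xmax=45.177, ymax=15

Answer: 0 -3 45.177 15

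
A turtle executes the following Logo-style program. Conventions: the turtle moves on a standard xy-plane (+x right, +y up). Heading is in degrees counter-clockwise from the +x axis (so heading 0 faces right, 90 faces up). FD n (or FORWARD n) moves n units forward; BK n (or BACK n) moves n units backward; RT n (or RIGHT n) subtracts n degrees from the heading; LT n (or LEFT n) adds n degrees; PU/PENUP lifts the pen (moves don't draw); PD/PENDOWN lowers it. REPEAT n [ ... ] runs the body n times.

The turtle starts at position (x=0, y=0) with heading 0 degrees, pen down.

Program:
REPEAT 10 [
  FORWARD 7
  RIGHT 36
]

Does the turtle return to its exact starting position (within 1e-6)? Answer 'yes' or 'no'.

Executing turtle program step by step:
Start: pos=(0,0), heading=0, pen down
REPEAT 10 [
  -- iteration 1/10 --
  FD 7: (0,0) -> (7,0) [heading=0, draw]
  RT 36: heading 0 -> 324
  -- iteration 2/10 --
  FD 7: (7,0) -> (12.663,-4.114) [heading=324, draw]
  RT 36: heading 324 -> 288
  -- iteration 3/10 --
  FD 7: (12.663,-4.114) -> (14.826,-10.772) [heading=288, draw]
  RT 36: heading 288 -> 252
  -- iteration 4/10 --
  FD 7: (14.826,-10.772) -> (12.663,-17.429) [heading=252, draw]
  RT 36: heading 252 -> 216
  -- iteration 5/10 --
  FD 7: (12.663,-17.429) -> (7,-21.544) [heading=216, draw]
  RT 36: heading 216 -> 180
  -- iteration 6/10 --
  FD 7: (7,-21.544) -> (0,-21.544) [heading=180, draw]
  RT 36: heading 180 -> 144
  -- iteration 7/10 --
  FD 7: (0,-21.544) -> (-5.663,-17.429) [heading=144, draw]
  RT 36: heading 144 -> 108
  -- iteration 8/10 --
  FD 7: (-5.663,-17.429) -> (-7.826,-10.772) [heading=108, draw]
  RT 36: heading 108 -> 72
  -- iteration 9/10 --
  FD 7: (-7.826,-10.772) -> (-5.663,-4.114) [heading=72, draw]
  RT 36: heading 72 -> 36
  -- iteration 10/10 --
  FD 7: (-5.663,-4.114) -> (0,0) [heading=36, draw]
  RT 36: heading 36 -> 0
]
Final: pos=(0,0), heading=0, 10 segment(s) drawn

Start position: (0, 0)
Final position: (0, 0)
Distance = 0; < 1e-6 -> CLOSED

Answer: yes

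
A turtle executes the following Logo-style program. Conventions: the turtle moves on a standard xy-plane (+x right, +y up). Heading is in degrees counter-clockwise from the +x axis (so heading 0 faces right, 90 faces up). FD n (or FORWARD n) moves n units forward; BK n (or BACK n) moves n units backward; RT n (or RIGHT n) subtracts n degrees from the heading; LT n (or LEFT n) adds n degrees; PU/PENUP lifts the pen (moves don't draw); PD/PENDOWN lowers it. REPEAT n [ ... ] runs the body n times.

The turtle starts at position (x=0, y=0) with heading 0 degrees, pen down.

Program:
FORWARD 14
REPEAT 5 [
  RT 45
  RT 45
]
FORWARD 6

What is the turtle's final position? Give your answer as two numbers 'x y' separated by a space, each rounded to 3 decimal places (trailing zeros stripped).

Executing turtle program step by step:
Start: pos=(0,0), heading=0, pen down
FD 14: (0,0) -> (14,0) [heading=0, draw]
REPEAT 5 [
  -- iteration 1/5 --
  RT 45: heading 0 -> 315
  RT 45: heading 315 -> 270
  -- iteration 2/5 --
  RT 45: heading 270 -> 225
  RT 45: heading 225 -> 180
  -- iteration 3/5 --
  RT 45: heading 180 -> 135
  RT 45: heading 135 -> 90
  -- iteration 4/5 --
  RT 45: heading 90 -> 45
  RT 45: heading 45 -> 0
  -- iteration 5/5 --
  RT 45: heading 0 -> 315
  RT 45: heading 315 -> 270
]
FD 6: (14,0) -> (14,-6) [heading=270, draw]
Final: pos=(14,-6), heading=270, 2 segment(s) drawn

Answer: 14 -6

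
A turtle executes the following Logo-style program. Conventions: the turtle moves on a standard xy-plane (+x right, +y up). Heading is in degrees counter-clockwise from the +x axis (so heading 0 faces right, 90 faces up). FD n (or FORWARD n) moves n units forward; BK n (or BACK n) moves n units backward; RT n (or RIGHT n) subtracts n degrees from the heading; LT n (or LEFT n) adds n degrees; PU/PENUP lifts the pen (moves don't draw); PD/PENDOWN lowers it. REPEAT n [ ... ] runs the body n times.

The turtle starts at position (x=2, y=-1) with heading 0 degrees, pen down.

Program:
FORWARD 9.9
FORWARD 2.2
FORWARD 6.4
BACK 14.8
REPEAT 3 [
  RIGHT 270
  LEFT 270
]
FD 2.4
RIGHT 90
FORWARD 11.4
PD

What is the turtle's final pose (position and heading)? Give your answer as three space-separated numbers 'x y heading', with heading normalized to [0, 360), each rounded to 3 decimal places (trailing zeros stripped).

Answer: 8.1 -12.4 270

Derivation:
Executing turtle program step by step:
Start: pos=(2,-1), heading=0, pen down
FD 9.9: (2,-1) -> (11.9,-1) [heading=0, draw]
FD 2.2: (11.9,-1) -> (14.1,-1) [heading=0, draw]
FD 6.4: (14.1,-1) -> (20.5,-1) [heading=0, draw]
BK 14.8: (20.5,-1) -> (5.7,-1) [heading=0, draw]
REPEAT 3 [
  -- iteration 1/3 --
  RT 270: heading 0 -> 90
  LT 270: heading 90 -> 0
  -- iteration 2/3 --
  RT 270: heading 0 -> 90
  LT 270: heading 90 -> 0
  -- iteration 3/3 --
  RT 270: heading 0 -> 90
  LT 270: heading 90 -> 0
]
FD 2.4: (5.7,-1) -> (8.1,-1) [heading=0, draw]
RT 90: heading 0 -> 270
FD 11.4: (8.1,-1) -> (8.1,-12.4) [heading=270, draw]
PD: pen down
Final: pos=(8.1,-12.4), heading=270, 6 segment(s) drawn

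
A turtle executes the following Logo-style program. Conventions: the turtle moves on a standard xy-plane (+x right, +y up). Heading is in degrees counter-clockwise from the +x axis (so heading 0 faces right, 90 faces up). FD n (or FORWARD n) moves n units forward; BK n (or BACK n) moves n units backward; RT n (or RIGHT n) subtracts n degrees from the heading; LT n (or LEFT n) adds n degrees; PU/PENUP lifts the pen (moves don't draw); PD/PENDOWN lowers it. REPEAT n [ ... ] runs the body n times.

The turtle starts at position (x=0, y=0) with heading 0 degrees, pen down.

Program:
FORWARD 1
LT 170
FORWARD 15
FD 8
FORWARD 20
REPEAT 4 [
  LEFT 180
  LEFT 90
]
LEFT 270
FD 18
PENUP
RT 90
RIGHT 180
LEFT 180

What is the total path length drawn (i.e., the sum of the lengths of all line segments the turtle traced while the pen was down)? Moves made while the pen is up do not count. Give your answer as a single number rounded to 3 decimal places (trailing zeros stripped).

Answer: 62

Derivation:
Executing turtle program step by step:
Start: pos=(0,0), heading=0, pen down
FD 1: (0,0) -> (1,0) [heading=0, draw]
LT 170: heading 0 -> 170
FD 15: (1,0) -> (-13.772,2.605) [heading=170, draw]
FD 8: (-13.772,2.605) -> (-21.651,3.994) [heading=170, draw]
FD 20: (-21.651,3.994) -> (-41.347,7.467) [heading=170, draw]
REPEAT 4 [
  -- iteration 1/4 --
  LT 180: heading 170 -> 350
  LT 90: heading 350 -> 80
  -- iteration 2/4 --
  LT 180: heading 80 -> 260
  LT 90: heading 260 -> 350
  -- iteration 3/4 --
  LT 180: heading 350 -> 170
  LT 90: heading 170 -> 260
  -- iteration 4/4 --
  LT 180: heading 260 -> 80
  LT 90: heading 80 -> 170
]
LT 270: heading 170 -> 80
FD 18: (-41.347,7.467) -> (-38.221,25.193) [heading=80, draw]
PU: pen up
RT 90: heading 80 -> 350
RT 180: heading 350 -> 170
LT 180: heading 170 -> 350
Final: pos=(-38.221,25.193), heading=350, 5 segment(s) drawn

Segment lengths:
  seg 1: (0,0) -> (1,0), length = 1
  seg 2: (1,0) -> (-13.772,2.605), length = 15
  seg 3: (-13.772,2.605) -> (-21.651,3.994), length = 8
  seg 4: (-21.651,3.994) -> (-41.347,7.467), length = 20
  seg 5: (-41.347,7.467) -> (-38.221,25.193), length = 18
Total = 62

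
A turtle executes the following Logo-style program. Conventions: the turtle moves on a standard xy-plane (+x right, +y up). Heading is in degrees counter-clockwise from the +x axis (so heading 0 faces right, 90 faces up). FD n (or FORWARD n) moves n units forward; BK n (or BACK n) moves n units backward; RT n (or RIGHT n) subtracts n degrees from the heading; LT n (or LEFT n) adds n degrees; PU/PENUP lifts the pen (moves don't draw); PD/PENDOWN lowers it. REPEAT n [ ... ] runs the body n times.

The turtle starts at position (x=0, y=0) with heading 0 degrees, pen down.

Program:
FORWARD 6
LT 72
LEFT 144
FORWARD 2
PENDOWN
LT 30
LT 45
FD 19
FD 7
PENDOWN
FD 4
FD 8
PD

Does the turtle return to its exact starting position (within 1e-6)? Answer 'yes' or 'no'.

Answer: no

Derivation:
Executing turtle program step by step:
Start: pos=(0,0), heading=0, pen down
FD 6: (0,0) -> (6,0) [heading=0, draw]
LT 72: heading 0 -> 72
LT 144: heading 72 -> 216
FD 2: (6,0) -> (4.382,-1.176) [heading=216, draw]
PD: pen down
LT 30: heading 216 -> 246
LT 45: heading 246 -> 291
FD 19: (4.382,-1.176) -> (11.191,-18.914) [heading=291, draw]
FD 7: (11.191,-18.914) -> (13.7,-25.449) [heading=291, draw]
PD: pen down
FD 4: (13.7,-25.449) -> (15.133,-29.183) [heading=291, draw]
FD 8: (15.133,-29.183) -> (18,-36.652) [heading=291, draw]
PD: pen down
Final: pos=(18,-36.652), heading=291, 6 segment(s) drawn

Start position: (0, 0)
Final position: (18, -36.652)
Distance = 40.833; >= 1e-6 -> NOT closed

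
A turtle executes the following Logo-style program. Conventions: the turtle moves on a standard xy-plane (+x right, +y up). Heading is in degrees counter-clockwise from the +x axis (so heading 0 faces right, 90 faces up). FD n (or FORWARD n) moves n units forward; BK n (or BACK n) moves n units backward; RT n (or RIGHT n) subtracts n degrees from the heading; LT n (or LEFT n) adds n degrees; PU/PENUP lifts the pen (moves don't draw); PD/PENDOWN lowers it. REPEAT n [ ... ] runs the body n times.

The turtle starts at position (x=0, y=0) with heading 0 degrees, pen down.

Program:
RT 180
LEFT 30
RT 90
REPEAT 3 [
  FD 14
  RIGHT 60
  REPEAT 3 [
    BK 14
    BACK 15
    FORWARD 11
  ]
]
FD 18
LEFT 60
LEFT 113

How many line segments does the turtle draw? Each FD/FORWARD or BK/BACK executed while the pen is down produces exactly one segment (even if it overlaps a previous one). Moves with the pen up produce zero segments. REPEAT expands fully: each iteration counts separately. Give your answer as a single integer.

Answer: 31

Derivation:
Executing turtle program step by step:
Start: pos=(0,0), heading=0, pen down
RT 180: heading 0 -> 180
LT 30: heading 180 -> 210
RT 90: heading 210 -> 120
REPEAT 3 [
  -- iteration 1/3 --
  FD 14: (0,0) -> (-7,12.124) [heading=120, draw]
  RT 60: heading 120 -> 60
  REPEAT 3 [
    -- iteration 1/3 --
    BK 14: (-7,12.124) -> (-14,0) [heading=60, draw]
    BK 15: (-14,0) -> (-21.5,-12.99) [heading=60, draw]
    FD 11: (-21.5,-12.99) -> (-16,-3.464) [heading=60, draw]
    -- iteration 2/3 --
    BK 14: (-16,-3.464) -> (-23,-15.588) [heading=60, draw]
    BK 15: (-23,-15.588) -> (-30.5,-28.579) [heading=60, draw]
    FD 11: (-30.5,-28.579) -> (-25,-19.053) [heading=60, draw]
    -- iteration 3/3 --
    BK 14: (-25,-19.053) -> (-32,-31.177) [heading=60, draw]
    BK 15: (-32,-31.177) -> (-39.5,-44.167) [heading=60, draw]
    FD 11: (-39.5,-44.167) -> (-34,-34.641) [heading=60, draw]
  ]
  -- iteration 2/3 --
  FD 14: (-34,-34.641) -> (-27,-22.517) [heading=60, draw]
  RT 60: heading 60 -> 0
  REPEAT 3 [
    -- iteration 1/3 --
    BK 14: (-27,-22.517) -> (-41,-22.517) [heading=0, draw]
    BK 15: (-41,-22.517) -> (-56,-22.517) [heading=0, draw]
    FD 11: (-56,-22.517) -> (-45,-22.517) [heading=0, draw]
    -- iteration 2/3 --
    BK 14: (-45,-22.517) -> (-59,-22.517) [heading=0, draw]
    BK 15: (-59,-22.517) -> (-74,-22.517) [heading=0, draw]
    FD 11: (-74,-22.517) -> (-63,-22.517) [heading=0, draw]
    -- iteration 3/3 --
    BK 14: (-63,-22.517) -> (-77,-22.517) [heading=0, draw]
    BK 15: (-77,-22.517) -> (-92,-22.517) [heading=0, draw]
    FD 11: (-92,-22.517) -> (-81,-22.517) [heading=0, draw]
  ]
  -- iteration 3/3 --
  FD 14: (-81,-22.517) -> (-67,-22.517) [heading=0, draw]
  RT 60: heading 0 -> 300
  REPEAT 3 [
    -- iteration 1/3 --
    BK 14: (-67,-22.517) -> (-74,-10.392) [heading=300, draw]
    BK 15: (-74,-10.392) -> (-81.5,2.598) [heading=300, draw]
    FD 11: (-81.5,2.598) -> (-76,-6.928) [heading=300, draw]
    -- iteration 2/3 --
    BK 14: (-76,-6.928) -> (-83,5.196) [heading=300, draw]
    BK 15: (-83,5.196) -> (-90.5,18.187) [heading=300, draw]
    FD 11: (-90.5,18.187) -> (-85,8.66) [heading=300, draw]
    -- iteration 3/3 --
    BK 14: (-85,8.66) -> (-92,20.785) [heading=300, draw]
    BK 15: (-92,20.785) -> (-99.5,33.775) [heading=300, draw]
    FD 11: (-99.5,33.775) -> (-94,24.249) [heading=300, draw]
  ]
]
FD 18: (-94,24.249) -> (-85,8.66) [heading=300, draw]
LT 60: heading 300 -> 0
LT 113: heading 0 -> 113
Final: pos=(-85,8.66), heading=113, 31 segment(s) drawn
Segments drawn: 31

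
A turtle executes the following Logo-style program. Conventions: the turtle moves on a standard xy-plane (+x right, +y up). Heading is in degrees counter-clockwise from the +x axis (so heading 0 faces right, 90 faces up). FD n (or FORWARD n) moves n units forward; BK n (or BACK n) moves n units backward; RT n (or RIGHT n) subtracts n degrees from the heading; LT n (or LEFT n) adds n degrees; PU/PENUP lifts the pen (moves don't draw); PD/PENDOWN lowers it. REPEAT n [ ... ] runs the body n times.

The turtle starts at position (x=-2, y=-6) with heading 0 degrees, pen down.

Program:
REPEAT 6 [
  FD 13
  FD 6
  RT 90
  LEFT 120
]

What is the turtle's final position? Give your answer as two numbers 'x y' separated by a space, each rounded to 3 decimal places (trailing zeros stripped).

Answer: 17 64.909

Derivation:
Executing turtle program step by step:
Start: pos=(-2,-6), heading=0, pen down
REPEAT 6 [
  -- iteration 1/6 --
  FD 13: (-2,-6) -> (11,-6) [heading=0, draw]
  FD 6: (11,-6) -> (17,-6) [heading=0, draw]
  RT 90: heading 0 -> 270
  LT 120: heading 270 -> 30
  -- iteration 2/6 --
  FD 13: (17,-6) -> (28.258,0.5) [heading=30, draw]
  FD 6: (28.258,0.5) -> (33.454,3.5) [heading=30, draw]
  RT 90: heading 30 -> 300
  LT 120: heading 300 -> 60
  -- iteration 3/6 --
  FD 13: (33.454,3.5) -> (39.954,14.758) [heading=60, draw]
  FD 6: (39.954,14.758) -> (42.954,19.954) [heading=60, draw]
  RT 90: heading 60 -> 330
  LT 120: heading 330 -> 90
  -- iteration 4/6 --
  FD 13: (42.954,19.954) -> (42.954,32.954) [heading=90, draw]
  FD 6: (42.954,32.954) -> (42.954,38.954) [heading=90, draw]
  RT 90: heading 90 -> 0
  LT 120: heading 0 -> 120
  -- iteration 5/6 --
  FD 13: (42.954,38.954) -> (36.454,50.213) [heading=120, draw]
  FD 6: (36.454,50.213) -> (33.454,55.409) [heading=120, draw]
  RT 90: heading 120 -> 30
  LT 120: heading 30 -> 150
  -- iteration 6/6 --
  FD 13: (33.454,55.409) -> (22.196,61.909) [heading=150, draw]
  FD 6: (22.196,61.909) -> (17,64.909) [heading=150, draw]
  RT 90: heading 150 -> 60
  LT 120: heading 60 -> 180
]
Final: pos=(17,64.909), heading=180, 12 segment(s) drawn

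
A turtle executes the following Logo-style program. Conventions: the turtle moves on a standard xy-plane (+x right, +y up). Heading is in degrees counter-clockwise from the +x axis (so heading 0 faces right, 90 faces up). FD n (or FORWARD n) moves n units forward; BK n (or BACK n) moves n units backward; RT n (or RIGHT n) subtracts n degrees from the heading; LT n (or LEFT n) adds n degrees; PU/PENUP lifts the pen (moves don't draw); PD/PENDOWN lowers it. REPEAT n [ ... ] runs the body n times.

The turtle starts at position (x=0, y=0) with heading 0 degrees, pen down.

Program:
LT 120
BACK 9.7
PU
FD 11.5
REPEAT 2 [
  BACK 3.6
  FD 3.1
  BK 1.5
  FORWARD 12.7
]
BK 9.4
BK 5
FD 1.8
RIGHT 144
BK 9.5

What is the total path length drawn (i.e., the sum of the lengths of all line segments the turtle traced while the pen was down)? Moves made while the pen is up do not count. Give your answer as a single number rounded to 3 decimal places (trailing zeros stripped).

Executing turtle program step by step:
Start: pos=(0,0), heading=0, pen down
LT 120: heading 0 -> 120
BK 9.7: (0,0) -> (4.85,-8.4) [heading=120, draw]
PU: pen up
FD 11.5: (4.85,-8.4) -> (-0.9,1.559) [heading=120, move]
REPEAT 2 [
  -- iteration 1/2 --
  BK 3.6: (-0.9,1.559) -> (0.9,-1.559) [heading=120, move]
  FD 3.1: (0.9,-1.559) -> (-0.65,1.126) [heading=120, move]
  BK 1.5: (-0.65,1.126) -> (0.1,-0.173) [heading=120, move]
  FD 12.7: (0.1,-0.173) -> (-6.25,10.825) [heading=120, move]
  -- iteration 2/2 --
  BK 3.6: (-6.25,10.825) -> (-4.45,7.708) [heading=120, move]
  FD 3.1: (-4.45,7.708) -> (-6,10.392) [heading=120, move]
  BK 1.5: (-6,10.392) -> (-5.25,9.093) [heading=120, move]
  FD 12.7: (-5.25,9.093) -> (-11.6,20.092) [heading=120, move]
]
BK 9.4: (-11.6,20.092) -> (-6.9,11.951) [heading=120, move]
BK 5: (-6.9,11.951) -> (-4.4,7.621) [heading=120, move]
FD 1.8: (-4.4,7.621) -> (-5.3,9.18) [heading=120, move]
RT 144: heading 120 -> 336
BK 9.5: (-5.3,9.18) -> (-13.979,13.044) [heading=336, move]
Final: pos=(-13.979,13.044), heading=336, 1 segment(s) drawn

Segment lengths:
  seg 1: (0,0) -> (4.85,-8.4), length = 9.7
Total = 9.7

Answer: 9.7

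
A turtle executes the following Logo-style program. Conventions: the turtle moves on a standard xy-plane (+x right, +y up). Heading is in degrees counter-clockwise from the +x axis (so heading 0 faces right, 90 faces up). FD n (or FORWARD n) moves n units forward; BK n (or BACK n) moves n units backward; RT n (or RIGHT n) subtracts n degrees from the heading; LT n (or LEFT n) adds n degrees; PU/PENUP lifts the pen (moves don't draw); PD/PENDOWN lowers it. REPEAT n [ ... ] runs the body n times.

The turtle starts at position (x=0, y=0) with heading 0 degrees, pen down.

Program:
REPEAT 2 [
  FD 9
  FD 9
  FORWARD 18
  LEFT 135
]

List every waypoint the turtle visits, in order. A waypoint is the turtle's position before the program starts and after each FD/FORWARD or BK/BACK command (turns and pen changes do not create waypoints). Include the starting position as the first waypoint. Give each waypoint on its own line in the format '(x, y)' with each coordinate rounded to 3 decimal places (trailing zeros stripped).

Executing turtle program step by step:
Start: pos=(0,0), heading=0, pen down
REPEAT 2 [
  -- iteration 1/2 --
  FD 9: (0,0) -> (9,0) [heading=0, draw]
  FD 9: (9,0) -> (18,0) [heading=0, draw]
  FD 18: (18,0) -> (36,0) [heading=0, draw]
  LT 135: heading 0 -> 135
  -- iteration 2/2 --
  FD 9: (36,0) -> (29.636,6.364) [heading=135, draw]
  FD 9: (29.636,6.364) -> (23.272,12.728) [heading=135, draw]
  FD 18: (23.272,12.728) -> (10.544,25.456) [heading=135, draw]
  LT 135: heading 135 -> 270
]
Final: pos=(10.544,25.456), heading=270, 6 segment(s) drawn
Waypoints (7 total):
(0, 0)
(9, 0)
(18, 0)
(36, 0)
(29.636, 6.364)
(23.272, 12.728)
(10.544, 25.456)

Answer: (0, 0)
(9, 0)
(18, 0)
(36, 0)
(29.636, 6.364)
(23.272, 12.728)
(10.544, 25.456)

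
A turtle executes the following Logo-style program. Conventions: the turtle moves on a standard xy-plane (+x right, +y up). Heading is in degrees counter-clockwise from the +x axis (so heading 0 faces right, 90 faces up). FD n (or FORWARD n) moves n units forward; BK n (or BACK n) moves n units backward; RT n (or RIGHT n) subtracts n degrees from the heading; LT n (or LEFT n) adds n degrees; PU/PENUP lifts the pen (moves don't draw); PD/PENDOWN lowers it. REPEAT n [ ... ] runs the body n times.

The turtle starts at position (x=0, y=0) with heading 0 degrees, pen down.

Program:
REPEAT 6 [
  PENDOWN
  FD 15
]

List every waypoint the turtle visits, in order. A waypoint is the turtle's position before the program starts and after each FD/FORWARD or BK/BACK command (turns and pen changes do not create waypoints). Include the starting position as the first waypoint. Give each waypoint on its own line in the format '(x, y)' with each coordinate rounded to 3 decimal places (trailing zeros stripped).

Executing turtle program step by step:
Start: pos=(0,0), heading=0, pen down
REPEAT 6 [
  -- iteration 1/6 --
  PD: pen down
  FD 15: (0,0) -> (15,0) [heading=0, draw]
  -- iteration 2/6 --
  PD: pen down
  FD 15: (15,0) -> (30,0) [heading=0, draw]
  -- iteration 3/6 --
  PD: pen down
  FD 15: (30,0) -> (45,0) [heading=0, draw]
  -- iteration 4/6 --
  PD: pen down
  FD 15: (45,0) -> (60,0) [heading=0, draw]
  -- iteration 5/6 --
  PD: pen down
  FD 15: (60,0) -> (75,0) [heading=0, draw]
  -- iteration 6/6 --
  PD: pen down
  FD 15: (75,0) -> (90,0) [heading=0, draw]
]
Final: pos=(90,0), heading=0, 6 segment(s) drawn
Waypoints (7 total):
(0, 0)
(15, 0)
(30, 0)
(45, 0)
(60, 0)
(75, 0)
(90, 0)

Answer: (0, 0)
(15, 0)
(30, 0)
(45, 0)
(60, 0)
(75, 0)
(90, 0)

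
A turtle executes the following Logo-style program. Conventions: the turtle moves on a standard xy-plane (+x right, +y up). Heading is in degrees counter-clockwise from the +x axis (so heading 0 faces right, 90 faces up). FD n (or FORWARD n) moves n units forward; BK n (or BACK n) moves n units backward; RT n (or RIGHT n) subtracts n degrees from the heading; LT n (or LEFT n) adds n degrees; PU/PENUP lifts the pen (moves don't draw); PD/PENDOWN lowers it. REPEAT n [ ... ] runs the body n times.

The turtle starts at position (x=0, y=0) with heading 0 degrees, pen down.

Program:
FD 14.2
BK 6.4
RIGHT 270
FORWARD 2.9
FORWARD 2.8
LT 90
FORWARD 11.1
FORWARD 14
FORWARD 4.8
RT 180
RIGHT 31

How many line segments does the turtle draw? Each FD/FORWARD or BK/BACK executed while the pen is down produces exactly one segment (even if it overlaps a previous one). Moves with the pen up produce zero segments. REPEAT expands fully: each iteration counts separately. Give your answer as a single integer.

Executing turtle program step by step:
Start: pos=(0,0), heading=0, pen down
FD 14.2: (0,0) -> (14.2,0) [heading=0, draw]
BK 6.4: (14.2,0) -> (7.8,0) [heading=0, draw]
RT 270: heading 0 -> 90
FD 2.9: (7.8,0) -> (7.8,2.9) [heading=90, draw]
FD 2.8: (7.8,2.9) -> (7.8,5.7) [heading=90, draw]
LT 90: heading 90 -> 180
FD 11.1: (7.8,5.7) -> (-3.3,5.7) [heading=180, draw]
FD 14: (-3.3,5.7) -> (-17.3,5.7) [heading=180, draw]
FD 4.8: (-17.3,5.7) -> (-22.1,5.7) [heading=180, draw]
RT 180: heading 180 -> 0
RT 31: heading 0 -> 329
Final: pos=(-22.1,5.7), heading=329, 7 segment(s) drawn
Segments drawn: 7

Answer: 7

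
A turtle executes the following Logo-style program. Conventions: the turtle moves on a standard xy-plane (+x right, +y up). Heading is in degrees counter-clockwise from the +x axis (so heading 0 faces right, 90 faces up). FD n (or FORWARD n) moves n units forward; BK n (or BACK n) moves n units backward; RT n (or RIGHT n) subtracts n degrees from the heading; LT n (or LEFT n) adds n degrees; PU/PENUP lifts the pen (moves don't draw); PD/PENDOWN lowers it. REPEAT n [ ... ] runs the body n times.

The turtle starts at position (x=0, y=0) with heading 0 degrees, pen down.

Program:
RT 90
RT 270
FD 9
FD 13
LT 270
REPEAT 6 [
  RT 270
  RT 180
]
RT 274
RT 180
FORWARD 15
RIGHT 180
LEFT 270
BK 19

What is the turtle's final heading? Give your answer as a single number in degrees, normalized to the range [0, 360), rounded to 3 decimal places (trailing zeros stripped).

Executing turtle program step by step:
Start: pos=(0,0), heading=0, pen down
RT 90: heading 0 -> 270
RT 270: heading 270 -> 0
FD 9: (0,0) -> (9,0) [heading=0, draw]
FD 13: (9,0) -> (22,0) [heading=0, draw]
LT 270: heading 0 -> 270
REPEAT 6 [
  -- iteration 1/6 --
  RT 270: heading 270 -> 0
  RT 180: heading 0 -> 180
  -- iteration 2/6 --
  RT 270: heading 180 -> 270
  RT 180: heading 270 -> 90
  -- iteration 3/6 --
  RT 270: heading 90 -> 180
  RT 180: heading 180 -> 0
  -- iteration 4/6 --
  RT 270: heading 0 -> 90
  RT 180: heading 90 -> 270
  -- iteration 5/6 --
  RT 270: heading 270 -> 0
  RT 180: heading 0 -> 180
  -- iteration 6/6 --
  RT 270: heading 180 -> 270
  RT 180: heading 270 -> 90
]
RT 274: heading 90 -> 176
RT 180: heading 176 -> 356
FD 15: (22,0) -> (36.963,-1.046) [heading=356, draw]
RT 180: heading 356 -> 176
LT 270: heading 176 -> 86
BK 19: (36.963,-1.046) -> (35.638,-20) [heading=86, draw]
Final: pos=(35.638,-20), heading=86, 4 segment(s) drawn

Answer: 86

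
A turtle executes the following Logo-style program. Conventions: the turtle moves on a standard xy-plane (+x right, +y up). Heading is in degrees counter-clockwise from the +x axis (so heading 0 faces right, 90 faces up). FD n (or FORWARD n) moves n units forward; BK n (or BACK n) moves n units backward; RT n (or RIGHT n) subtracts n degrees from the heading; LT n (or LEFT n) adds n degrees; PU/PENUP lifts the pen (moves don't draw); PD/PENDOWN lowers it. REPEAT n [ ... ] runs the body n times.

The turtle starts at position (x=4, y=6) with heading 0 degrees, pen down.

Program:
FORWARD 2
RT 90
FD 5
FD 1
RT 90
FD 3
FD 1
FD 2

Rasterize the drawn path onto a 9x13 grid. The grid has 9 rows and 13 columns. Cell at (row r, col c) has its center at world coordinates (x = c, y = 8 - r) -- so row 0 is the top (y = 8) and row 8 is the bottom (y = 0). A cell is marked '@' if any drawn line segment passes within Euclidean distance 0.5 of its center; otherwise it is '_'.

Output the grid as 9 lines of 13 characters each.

Answer: _____________
_____________
____@@@______
______@______
______@______
______@______
______@______
______@______
@@@@@@@______

Derivation:
Segment 0: (4,6) -> (6,6)
Segment 1: (6,6) -> (6,1)
Segment 2: (6,1) -> (6,0)
Segment 3: (6,0) -> (3,-0)
Segment 4: (3,-0) -> (2,-0)
Segment 5: (2,-0) -> (0,-0)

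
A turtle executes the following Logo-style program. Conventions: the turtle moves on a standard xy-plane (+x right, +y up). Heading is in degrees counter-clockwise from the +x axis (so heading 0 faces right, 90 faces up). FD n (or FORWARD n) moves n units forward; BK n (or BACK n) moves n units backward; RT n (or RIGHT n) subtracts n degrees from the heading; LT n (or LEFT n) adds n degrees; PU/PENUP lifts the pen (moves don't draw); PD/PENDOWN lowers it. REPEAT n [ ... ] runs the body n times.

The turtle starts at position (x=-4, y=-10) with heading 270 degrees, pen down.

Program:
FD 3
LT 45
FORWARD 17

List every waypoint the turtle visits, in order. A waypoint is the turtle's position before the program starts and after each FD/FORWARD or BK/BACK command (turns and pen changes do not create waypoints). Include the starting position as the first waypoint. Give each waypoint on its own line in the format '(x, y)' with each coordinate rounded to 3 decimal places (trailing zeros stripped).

Executing turtle program step by step:
Start: pos=(-4,-10), heading=270, pen down
FD 3: (-4,-10) -> (-4,-13) [heading=270, draw]
LT 45: heading 270 -> 315
FD 17: (-4,-13) -> (8.021,-25.021) [heading=315, draw]
Final: pos=(8.021,-25.021), heading=315, 2 segment(s) drawn
Waypoints (3 total):
(-4, -10)
(-4, -13)
(8.021, -25.021)

Answer: (-4, -10)
(-4, -13)
(8.021, -25.021)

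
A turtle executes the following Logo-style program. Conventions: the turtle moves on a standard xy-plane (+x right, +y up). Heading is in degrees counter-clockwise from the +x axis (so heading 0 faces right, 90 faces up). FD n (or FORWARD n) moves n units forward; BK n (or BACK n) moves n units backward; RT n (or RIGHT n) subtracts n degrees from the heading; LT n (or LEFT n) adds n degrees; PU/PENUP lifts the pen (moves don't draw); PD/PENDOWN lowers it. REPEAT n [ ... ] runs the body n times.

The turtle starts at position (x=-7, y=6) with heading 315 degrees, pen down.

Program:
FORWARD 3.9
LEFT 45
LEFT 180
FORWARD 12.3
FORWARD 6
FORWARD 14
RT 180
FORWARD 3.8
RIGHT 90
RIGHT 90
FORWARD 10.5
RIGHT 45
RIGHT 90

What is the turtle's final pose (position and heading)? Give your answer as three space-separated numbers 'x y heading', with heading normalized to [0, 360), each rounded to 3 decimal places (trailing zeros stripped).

Answer: -43.242 3.242 45

Derivation:
Executing turtle program step by step:
Start: pos=(-7,6), heading=315, pen down
FD 3.9: (-7,6) -> (-4.242,3.242) [heading=315, draw]
LT 45: heading 315 -> 0
LT 180: heading 0 -> 180
FD 12.3: (-4.242,3.242) -> (-16.542,3.242) [heading=180, draw]
FD 6: (-16.542,3.242) -> (-22.542,3.242) [heading=180, draw]
FD 14: (-22.542,3.242) -> (-36.542,3.242) [heading=180, draw]
RT 180: heading 180 -> 0
FD 3.8: (-36.542,3.242) -> (-32.742,3.242) [heading=0, draw]
RT 90: heading 0 -> 270
RT 90: heading 270 -> 180
FD 10.5: (-32.742,3.242) -> (-43.242,3.242) [heading=180, draw]
RT 45: heading 180 -> 135
RT 90: heading 135 -> 45
Final: pos=(-43.242,3.242), heading=45, 6 segment(s) drawn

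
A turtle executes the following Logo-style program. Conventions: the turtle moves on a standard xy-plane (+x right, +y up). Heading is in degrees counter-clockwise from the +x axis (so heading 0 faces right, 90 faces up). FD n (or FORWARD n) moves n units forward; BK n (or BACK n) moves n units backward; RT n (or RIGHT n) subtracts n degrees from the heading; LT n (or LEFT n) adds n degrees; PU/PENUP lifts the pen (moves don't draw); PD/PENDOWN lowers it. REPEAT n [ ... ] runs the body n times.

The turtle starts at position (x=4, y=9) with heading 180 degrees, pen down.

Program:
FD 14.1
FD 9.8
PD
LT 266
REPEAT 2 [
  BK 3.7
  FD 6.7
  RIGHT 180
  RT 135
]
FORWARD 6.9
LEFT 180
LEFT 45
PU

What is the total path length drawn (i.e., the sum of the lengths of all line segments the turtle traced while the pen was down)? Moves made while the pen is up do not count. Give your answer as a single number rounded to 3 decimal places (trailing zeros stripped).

Answer: 51.6

Derivation:
Executing turtle program step by step:
Start: pos=(4,9), heading=180, pen down
FD 14.1: (4,9) -> (-10.1,9) [heading=180, draw]
FD 9.8: (-10.1,9) -> (-19.9,9) [heading=180, draw]
PD: pen down
LT 266: heading 180 -> 86
REPEAT 2 [
  -- iteration 1/2 --
  BK 3.7: (-19.9,9) -> (-20.158,5.309) [heading=86, draw]
  FD 6.7: (-20.158,5.309) -> (-19.691,11.993) [heading=86, draw]
  RT 180: heading 86 -> 266
  RT 135: heading 266 -> 131
  -- iteration 2/2 --
  BK 3.7: (-19.691,11.993) -> (-17.263,9.2) [heading=131, draw]
  FD 6.7: (-17.263,9.2) -> (-21.659,14.257) [heading=131, draw]
  RT 180: heading 131 -> 311
  RT 135: heading 311 -> 176
]
FD 6.9: (-21.659,14.257) -> (-28.542,14.738) [heading=176, draw]
LT 180: heading 176 -> 356
LT 45: heading 356 -> 41
PU: pen up
Final: pos=(-28.542,14.738), heading=41, 7 segment(s) drawn

Segment lengths:
  seg 1: (4,9) -> (-10.1,9), length = 14.1
  seg 2: (-10.1,9) -> (-19.9,9), length = 9.8
  seg 3: (-19.9,9) -> (-20.158,5.309), length = 3.7
  seg 4: (-20.158,5.309) -> (-19.691,11.993), length = 6.7
  seg 5: (-19.691,11.993) -> (-17.263,9.2), length = 3.7
  seg 6: (-17.263,9.2) -> (-21.659,14.257), length = 6.7
  seg 7: (-21.659,14.257) -> (-28.542,14.738), length = 6.9
Total = 51.6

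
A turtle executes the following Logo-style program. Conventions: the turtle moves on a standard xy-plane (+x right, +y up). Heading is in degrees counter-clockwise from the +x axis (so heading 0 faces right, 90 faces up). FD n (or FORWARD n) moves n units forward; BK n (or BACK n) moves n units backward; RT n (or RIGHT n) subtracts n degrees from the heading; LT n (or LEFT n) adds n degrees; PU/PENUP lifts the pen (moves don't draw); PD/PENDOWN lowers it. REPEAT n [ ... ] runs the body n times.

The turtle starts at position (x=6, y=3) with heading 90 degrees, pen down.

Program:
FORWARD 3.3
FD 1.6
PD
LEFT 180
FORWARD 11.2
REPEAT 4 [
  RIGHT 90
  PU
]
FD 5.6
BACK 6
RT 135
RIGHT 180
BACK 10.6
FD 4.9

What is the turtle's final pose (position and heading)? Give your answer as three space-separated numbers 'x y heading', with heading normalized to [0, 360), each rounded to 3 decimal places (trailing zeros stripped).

Executing turtle program step by step:
Start: pos=(6,3), heading=90, pen down
FD 3.3: (6,3) -> (6,6.3) [heading=90, draw]
FD 1.6: (6,6.3) -> (6,7.9) [heading=90, draw]
PD: pen down
LT 180: heading 90 -> 270
FD 11.2: (6,7.9) -> (6,-3.3) [heading=270, draw]
REPEAT 4 [
  -- iteration 1/4 --
  RT 90: heading 270 -> 180
  PU: pen up
  -- iteration 2/4 --
  RT 90: heading 180 -> 90
  PU: pen up
  -- iteration 3/4 --
  RT 90: heading 90 -> 0
  PU: pen up
  -- iteration 4/4 --
  RT 90: heading 0 -> 270
  PU: pen up
]
FD 5.6: (6,-3.3) -> (6,-8.9) [heading=270, move]
BK 6: (6,-8.9) -> (6,-2.9) [heading=270, move]
RT 135: heading 270 -> 135
RT 180: heading 135 -> 315
BK 10.6: (6,-2.9) -> (-1.495,4.595) [heading=315, move]
FD 4.9: (-1.495,4.595) -> (1.969,1.131) [heading=315, move]
Final: pos=(1.969,1.131), heading=315, 3 segment(s) drawn

Answer: 1.969 1.131 315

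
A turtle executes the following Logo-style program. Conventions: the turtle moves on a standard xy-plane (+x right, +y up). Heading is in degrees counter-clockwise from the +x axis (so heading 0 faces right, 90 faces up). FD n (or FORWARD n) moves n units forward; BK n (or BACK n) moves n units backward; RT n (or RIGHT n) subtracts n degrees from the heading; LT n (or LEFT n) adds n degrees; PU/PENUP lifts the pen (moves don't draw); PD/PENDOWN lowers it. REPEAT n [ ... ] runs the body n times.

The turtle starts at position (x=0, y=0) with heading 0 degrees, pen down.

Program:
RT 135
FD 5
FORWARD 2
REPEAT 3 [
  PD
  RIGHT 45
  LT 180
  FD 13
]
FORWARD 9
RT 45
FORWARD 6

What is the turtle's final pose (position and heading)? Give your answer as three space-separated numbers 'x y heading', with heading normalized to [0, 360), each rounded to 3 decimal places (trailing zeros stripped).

Answer: -5.385 -22 225

Derivation:
Executing turtle program step by step:
Start: pos=(0,0), heading=0, pen down
RT 135: heading 0 -> 225
FD 5: (0,0) -> (-3.536,-3.536) [heading=225, draw]
FD 2: (-3.536,-3.536) -> (-4.95,-4.95) [heading=225, draw]
REPEAT 3 [
  -- iteration 1/3 --
  PD: pen down
  RT 45: heading 225 -> 180
  LT 180: heading 180 -> 0
  FD 13: (-4.95,-4.95) -> (8.05,-4.95) [heading=0, draw]
  -- iteration 2/3 --
  PD: pen down
  RT 45: heading 0 -> 315
  LT 180: heading 315 -> 135
  FD 13: (8.05,-4.95) -> (-1.142,4.243) [heading=135, draw]
  -- iteration 3/3 --
  PD: pen down
  RT 45: heading 135 -> 90
  LT 180: heading 90 -> 270
  FD 13: (-1.142,4.243) -> (-1.142,-8.757) [heading=270, draw]
]
FD 9: (-1.142,-8.757) -> (-1.142,-17.757) [heading=270, draw]
RT 45: heading 270 -> 225
FD 6: (-1.142,-17.757) -> (-5.385,-22) [heading=225, draw]
Final: pos=(-5.385,-22), heading=225, 7 segment(s) drawn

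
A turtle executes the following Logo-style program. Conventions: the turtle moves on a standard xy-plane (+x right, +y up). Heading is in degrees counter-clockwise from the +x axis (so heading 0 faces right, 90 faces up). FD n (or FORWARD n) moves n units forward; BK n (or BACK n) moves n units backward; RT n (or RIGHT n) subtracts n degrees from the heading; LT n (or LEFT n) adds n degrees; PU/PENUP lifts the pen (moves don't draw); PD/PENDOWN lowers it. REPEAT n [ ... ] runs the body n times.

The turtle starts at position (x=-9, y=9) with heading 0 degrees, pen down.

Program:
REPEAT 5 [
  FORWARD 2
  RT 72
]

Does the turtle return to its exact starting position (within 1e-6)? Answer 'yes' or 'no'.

Answer: yes

Derivation:
Executing turtle program step by step:
Start: pos=(-9,9), heading=0, pen down
REPEAT 5 [
  -- iteration 1/5 --
  FD 2: (-9,9) -> (-7,9) [heading=0, draw]
  RT 72: heading 0 -> 288
  -- iteration 2/5 --
  FD 2: (-7,9) -> (-6.382,7.098) [heading=288, draw]
  RT 72: heading 288 -> 216
  -- iteration 3/5 --
  FD 2: (-6.382,7.098) -> (-8,5.922) [heading=216, draw]
  RT 72: heading 216 -> 144
  -- iteration 4/5 --
  FD 2: (-8,5.922) -> (-9.618,7.098) [heading=144, draw]
  RT 72: heading 144 -> 72
  -- iteration 5/5 --
  FD 2: (-9.618,7.098) -> (-9,9) [heading=72, draw]
  RT 72: heading 72 -> 0
]
Final: pos=(-9,9), heading=0, 5 segment(s) drawn

Start position: (-9, 9)
Final position: (-9, 9)
Distance = 0; < 1e-6 -> CLOSED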